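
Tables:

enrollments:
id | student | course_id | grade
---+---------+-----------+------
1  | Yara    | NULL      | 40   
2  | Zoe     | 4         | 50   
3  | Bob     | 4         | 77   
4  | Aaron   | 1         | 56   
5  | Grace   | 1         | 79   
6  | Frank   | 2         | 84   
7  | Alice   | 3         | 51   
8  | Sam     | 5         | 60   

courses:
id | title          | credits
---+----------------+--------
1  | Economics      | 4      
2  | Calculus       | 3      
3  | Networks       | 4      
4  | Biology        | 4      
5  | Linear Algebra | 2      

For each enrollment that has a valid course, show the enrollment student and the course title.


INNER JOIN keeps only enrollments rows whose course_id matches an id in courses. Walk through each enrollment:
  - enrollment 1 (Yara): course_id=NULL, no match -> dropped
  - enrollment 2 (Zoe): course_id=4 -> matches Biology
  - enrollment 3 (Bob): course_id=4 -> matches Biology
  - enrollment 4 (Aaron): course_id=1 -> matches Economics
  - enrollment 5 (Grace): course_id=1 -> matches Economics
  - enrollment 6 (Frank): course_id=2 -> matches Calculus
  - enrollment 7 (Alice): course_id=3 -> matches Networks
  - enrollment 8 (Sam): course_id=5 -> matches Linear Algebra
So 1 of 8 rows is dropped.

SQL:
SELECT a.student, b.title AS course
FROM enrollments a
INNER JOIN courses b ON a.course_id = b.id

Result:
student | course        
--------+---------------
Zoe     | Biology       
Bob     | Biology       
Aaron   | Economics     
Grace   | Economics     
Frank   | Calculus      
Alice   | Networks      
Sam     | Linear Algebra


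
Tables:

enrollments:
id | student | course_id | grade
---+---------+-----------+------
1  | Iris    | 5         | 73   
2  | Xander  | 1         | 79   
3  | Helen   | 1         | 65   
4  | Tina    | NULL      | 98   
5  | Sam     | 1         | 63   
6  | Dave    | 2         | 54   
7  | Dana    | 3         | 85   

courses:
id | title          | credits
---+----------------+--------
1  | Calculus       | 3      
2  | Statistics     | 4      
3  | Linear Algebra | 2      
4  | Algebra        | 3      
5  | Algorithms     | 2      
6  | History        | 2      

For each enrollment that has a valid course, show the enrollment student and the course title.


INNER JOIN keeps only enrollments rows whose course_id matches an id in courses. Walk through each enrollment:
  - enrollment 1 (Iris): course_id=5 -> matches Algorithms
  - enrollment 2 (Xander): course_id=1 -> matches Calculus
  - enrollment 3 (Helen): course_id=1 -> matches Calculus
  - enrollment 4 (Tina): course_id=NULL, no match -> dropped
  - enrollment 5 (Sam): course_id=1 -> matches Calculus
  - enrollment 6 (Dave): course_id=2 -> matches Statistics
  - enrollment 7 (Dana): course_id=3 -> matches Linear Algebra
So 1 of 7 rows is dropped.

SQL:
SELECT a.student, b.title AS course
FROM enrollments a
INNER JOIN courses b ON a.course_id = b.id

Result:
student | course        
--------+---------------
Iris    | Algorithms    
Xander  | Calculus      
Helen   | Calculus      
Sam     | Calculus      
Dave    | Statistics    
Dana    | Linear Algebra


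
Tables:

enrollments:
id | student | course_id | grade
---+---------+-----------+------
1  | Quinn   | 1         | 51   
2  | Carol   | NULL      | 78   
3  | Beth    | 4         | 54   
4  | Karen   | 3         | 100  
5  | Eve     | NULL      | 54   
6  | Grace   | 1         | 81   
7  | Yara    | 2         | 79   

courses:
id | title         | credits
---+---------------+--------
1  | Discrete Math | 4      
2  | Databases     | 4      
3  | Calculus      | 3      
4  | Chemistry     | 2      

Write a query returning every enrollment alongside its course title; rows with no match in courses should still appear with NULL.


LEFT JOIN keeps every row from enrollments (the left table); where course_id has no match in courses, the course columns become NULL. Walk through each enrollment:
  - enrollment 1 (Quinn): course_id=1 -> matches Discrete Math
  - enrollment 2 (Carol): course_id=NULL, no match -> kept with NULL
  - enrollment 3 (Beth): course_id=4 -> matches Chemistry
  - enrollment 4 (Karen): course_id=3 -> matches Calculus
  - enrollment 5 (Eve): course_id=NULL, no match -> kept with NULL
  - enrollment 6 (Grace): course_id=1 -> matches Discrete Math
  - enrollment 7 (Yara): course_id=2 -> matches Databases
All 7 rows appear; 2 have NULL course.

SQL:
SELECT a.student, b.title AS course
FROM enrollments a
LEFT JOIN courses b ON a.course_id = b.id

Result:
student | course       
--------+--------------
Quinn   | Discrete Math
Carol   | NULL         
Beth    | Chemistry    
Karen   | Calculus     
Eve     | NULL         
Grace   | Discrete Math
Yara    | Databases    


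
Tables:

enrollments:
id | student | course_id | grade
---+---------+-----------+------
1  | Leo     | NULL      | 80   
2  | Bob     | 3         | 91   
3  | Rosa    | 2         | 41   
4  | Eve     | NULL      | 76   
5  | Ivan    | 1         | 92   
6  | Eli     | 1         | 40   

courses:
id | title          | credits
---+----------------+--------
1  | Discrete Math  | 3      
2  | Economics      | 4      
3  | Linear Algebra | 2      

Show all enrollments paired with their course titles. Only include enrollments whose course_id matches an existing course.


INNER JOIN keeps only enrollments rows whose course_id matches an id in courses. Walk through each enrollment:
  - enrollment 1 (Leo): course_id=NULL, no match -> dropped
  - enrollment 2 (Bob): course_id=3 -> matches Linear Algebra
  - enrollment 3 (Rosa): course_id=2 -> matches Economics
  - enrollment 4 (Eve): course_id=NULL, no match -> dropped
  - enrollment 5 (Ivan): course_id=1 -> matches Discrete Math
  - enrollment 6 (Eli): course_id=1 -> matches Discrete Math
So 2 of 6 rows are dropped.

SQL:
SELECT a.student, b.title AS course
FROM enrollments a
INNER JOIN courses b ON a.course_id = b.id

Result:
student | course        
--------+---------------
Bob     | Linear Algebra
Rosa    | Economics     
Ivan    | Discrete Math 
Eli     | Discrete Math 


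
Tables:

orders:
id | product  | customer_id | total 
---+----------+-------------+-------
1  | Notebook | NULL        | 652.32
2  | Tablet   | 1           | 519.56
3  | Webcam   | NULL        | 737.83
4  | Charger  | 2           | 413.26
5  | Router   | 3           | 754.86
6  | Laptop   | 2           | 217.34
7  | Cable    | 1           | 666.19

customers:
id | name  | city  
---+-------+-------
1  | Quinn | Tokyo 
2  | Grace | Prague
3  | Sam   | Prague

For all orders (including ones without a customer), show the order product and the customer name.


LEFT JOIN keeps every row from orders (the left table); where customer_id has no match in customers, the customer columns become NULL. Walk through each order:
  - order 1 (Notebook): customer_id=NULL, no match -> kept with NULL
  - order 2 (Tablet): customer_id=1 -> matches Quinn
  - order 3 (Webcam): customer_id=NULL, no match -> kept with NULL
  - order 4 (Charger): customer_id=2 -> matches Grace
  - order 5 (Router): customer_id=3 -> matches Sam
  - order 6 (Laptop): customer_id=2 -> matches Grace
  - order 7 (Cable): customer_id=1 -> matches Quinn
All 7 rows appear; 2 have NULL customer.

SQL:
SELECT a.product, b.name AS customer
FROM orders a
LEFT JOIN customers b ON a.customer_id = b.id

Result:
product  | customer
---------+---------
Notebook | NULL    
Tablet   | Quinn   
Webcam   | NULL    
Charger  | Grace   
Router   | Sam     
Laptop   | Grace   
Cable    | Quinn   


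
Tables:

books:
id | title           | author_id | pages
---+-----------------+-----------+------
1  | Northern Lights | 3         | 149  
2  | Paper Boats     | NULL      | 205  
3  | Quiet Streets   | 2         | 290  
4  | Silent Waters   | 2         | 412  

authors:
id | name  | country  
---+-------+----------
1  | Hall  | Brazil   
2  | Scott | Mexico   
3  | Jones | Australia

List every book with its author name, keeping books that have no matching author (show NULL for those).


LEFT JOIN keeps every row from books (the left table); where author_id has no match in authors, the author columns become NULL. Walk through each book:
  - book 1 (Northern Lights): author_id=3 -> matches Jones
  - book 2 (Paper Boats): author_id=NULL, no match -> kept with NULL
  - book 3 (Quiet Streets): author_id=2 -> matches Scott
  - book 4 (Silent Waters): author_id=2 -> matches Scott
All 4 rows appear; 1 has NULL author.

SQL:
SELECT a.title, b.name AS author
FROM books a
LEFT JOIN authors b ON a.author_id = b.id

Result:
title           | author
----------------+-------
Northern Lights | Jones 
Paper Boats     | NULL  
Quiet Streets   | Scott 
Silent Waters   | Scott 


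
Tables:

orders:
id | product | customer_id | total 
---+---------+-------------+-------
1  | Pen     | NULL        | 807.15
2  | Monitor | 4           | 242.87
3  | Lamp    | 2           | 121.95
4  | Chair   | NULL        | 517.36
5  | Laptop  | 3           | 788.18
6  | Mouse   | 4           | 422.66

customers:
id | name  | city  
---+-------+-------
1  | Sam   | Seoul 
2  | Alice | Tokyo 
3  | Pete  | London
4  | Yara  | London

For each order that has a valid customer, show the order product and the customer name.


INNER JOIN keeps only orders rows whose customer_id matches an id in customers. Walk through each order:
  - order 1 (Pen): customer_id=NULL, no match -> dropped
  - order 2 (Monitor): customer_id=4 -> matches Yara
  - order 3 (Lamp): customer_id=2 -> matches Alice
  - order 4 (Chair): customer_id=NULL, no match -> dropped
  - order 5 (Laptop): customer_id=3 -> matches Pete
  - order 6 (Mouse): customer_id=4 -> matches Yara
So 2 of 6 rows are dropped.

SQL:
SELECT a.product, b.name AS customer
FROM orders a
INNER JOIN customers b ON a.customer_id = b.id

Result:
product | customer
--------+---------
Monitor | Yara    
Lamp    | Alice   
Laptop  | Pete    
Mouse   | Yara    


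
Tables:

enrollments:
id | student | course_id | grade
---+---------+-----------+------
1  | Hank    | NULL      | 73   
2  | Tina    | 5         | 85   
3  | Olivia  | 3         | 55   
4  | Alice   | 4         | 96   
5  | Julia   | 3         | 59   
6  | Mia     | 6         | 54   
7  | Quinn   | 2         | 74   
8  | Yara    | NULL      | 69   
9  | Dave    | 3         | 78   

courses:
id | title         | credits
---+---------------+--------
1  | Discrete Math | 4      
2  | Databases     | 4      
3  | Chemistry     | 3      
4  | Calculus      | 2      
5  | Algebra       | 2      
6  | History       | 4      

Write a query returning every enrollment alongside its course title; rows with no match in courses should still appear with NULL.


LEFT JOIN keeps every row from enrollments (the left table); where course_id has no match in courses, the course columns become NULL. Walk through each enrollment:
  - enrollment 1 (Hank): course_id=NULL, no match -> kept with NULL
  - enrollment 2 (Tina): course_id=5 -> matches Algebra
  - enrollment 3 (Olivia): course_id=3 -> matches Chemistry
  - enrollment 4 (Alice): course_id=4 -> matches Calculus
  - enrollment 5 (Julia): course_id=3 -> matches Chemistry
  - enrollment 6 (Mia): course_id=6 -> matches History
  - enrollment 7 (Quinn): course_id=2 -> matches Databases
  - enrollment 8 (Yara): course_id=NULL, no match -> kept with NULL
  - enrollment 9 (Dave): course_id=3 -> matches Chemistry
All 9 rows appear; 2 have NULL course.

SQL:
SELECT a.student, b.title AS course
FROM enrollments a
LEFT JOIN courses b ON a.course_id = b.id

Result:
student | course   
--------+----------
Hank    | NULL     
Tina    | Algebra  
Olivia  | Chemistry
Alice   | Calculus 
Julia   | Chemistry
Mia     | History  
Quinn   | Databases
Yara    | NULL     
Dave    | Chemistry


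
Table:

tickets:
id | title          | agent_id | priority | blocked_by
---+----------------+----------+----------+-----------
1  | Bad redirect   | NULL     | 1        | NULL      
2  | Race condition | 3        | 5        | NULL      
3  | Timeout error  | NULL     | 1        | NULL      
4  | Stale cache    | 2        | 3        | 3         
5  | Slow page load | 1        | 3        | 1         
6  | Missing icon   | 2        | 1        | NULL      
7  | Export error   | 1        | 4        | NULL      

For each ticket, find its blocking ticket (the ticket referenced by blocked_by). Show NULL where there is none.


This is a self-join: tickets is joined to a second copy of itself, matching each row's blocked_by to another row's id. Use LEFT JOIN so rows with blocked_by=NULL are kept.
  - ticket 1 (Bad redirect): blocked_by=NULL -> NULL
  - ticket 2 (Race condition): blocked_by=NULL -> NULL
  - ticket 3 (Timeout error): blocked_by=NULL -> NULL
  - ticket 4 (Stale cache): blocked_by=3 -> Timeout error
  - ticket 5 (Slow page load): blocked_by=1 -> Bad redirect
  - ticket 6 (Missing icon): blocked_by=NULL -> NULL
  - ticket 7 (Export error): blocked_by=NULL -> NULL

SQL:
SELECT a.title AS item, b.title AS blocked_by
FROM tickets a
LEFT JOIN tickets b ON a.blocked_by = b.id

Result:
item           | blocked_by   
---------------+--------------
Bad redirect   | NULL         
Race condition | NULL         
Timeout error  | NULL         
Stale cache    | Timeout error
Slow page load | Bad redirect 
Missing icon   | NULL         
Export error   | NULL         


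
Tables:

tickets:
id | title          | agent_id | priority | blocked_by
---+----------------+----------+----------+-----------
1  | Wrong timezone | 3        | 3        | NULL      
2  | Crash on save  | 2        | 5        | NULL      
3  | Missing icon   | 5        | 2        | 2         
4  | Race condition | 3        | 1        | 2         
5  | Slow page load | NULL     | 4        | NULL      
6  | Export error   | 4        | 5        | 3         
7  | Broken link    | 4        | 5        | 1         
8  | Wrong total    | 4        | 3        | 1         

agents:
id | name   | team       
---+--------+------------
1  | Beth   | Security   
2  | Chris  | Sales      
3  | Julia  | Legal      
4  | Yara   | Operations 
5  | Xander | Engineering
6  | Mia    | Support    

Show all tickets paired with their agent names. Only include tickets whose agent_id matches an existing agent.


INNER JOIN keeps only tickets rows whose agent_id matches an id in agents. Walk through each ticket:
  - ticket 1 (Wrong timezone): agent_id=3 -> matches Julia
  - ticket 2 (Crash on save): agent_id=2 -> matches Chris
  - ticket 3 (Missing icon): agent_id=5 -> matches Xander
  - ticket 4 (Race condition): agent_id=3 -> matches Julia
  - ticket 5 (Slow page load): agent_id=NULL, no match -> dropped
  - ticket 6 (Export error): agent_id=4 -> matches Yara
  - ticket 7 (Broken link): agent_id=4 -> matches Yara
  - ticket 8 (Wrong total): agent_id=4 -> matches Yara
So 1 of 8 rows is dropped.

SQL:
SELECT a.title, b.name AS agent
FROM tickets a
INNER JOIN agents b ON a.agent_id = b.id

Result:
title          | agent 
---------------+-------
Wrong timezone | Julia 
Crash on save  | Chris 
Missing icon   | Xander
Race condition | Julia 
Export error   | Yara  
Broken link    | Yara  
Wrong total    | Yara  


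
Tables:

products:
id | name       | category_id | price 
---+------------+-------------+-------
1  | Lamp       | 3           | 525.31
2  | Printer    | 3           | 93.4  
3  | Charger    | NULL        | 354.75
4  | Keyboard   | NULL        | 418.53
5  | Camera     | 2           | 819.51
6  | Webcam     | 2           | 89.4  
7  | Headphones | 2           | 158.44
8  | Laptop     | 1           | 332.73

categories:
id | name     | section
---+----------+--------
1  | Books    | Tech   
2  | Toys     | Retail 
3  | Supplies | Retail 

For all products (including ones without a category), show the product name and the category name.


LEFT JOIN keeps every row from products (the left table); where category_id has no match in categories, the category columns become NULL. Walk through each product:
  - product 1 (Lamp): category_id=3 -> matches Supplies
  - product 2 (Printer): category_id=3 -> matches Supplies
  - product 3 (Charger): category_id=NULL, no match -> kept with NULL
  - product 4 (Keyboard): category_id=NULL, no match -> kept with NULL
  - product 5 (Camera): category_id=2 -> matches Toys
  - product 6 (Webcam): category_id=2 -> matches Toys
  - product 7 (Headphones): category_id=2 -> matches Toys
  - product 8 (Laptop): category_id=1 -> matches Books
All 8 rows appear; 2 have NULL category.

SQL:
SELECT a.name, b.name AS category
FROM products a
LEFT JOIN categories b ON a.category_id = b.id

Result:
name       | category
-----------+---------
Lamp       | Supplies
Printer    | Supplies
Charger    | NULL    
Keyboard   | NULL    
Camera     | Toys    
Webcam     | Toys    
Headphones | Toys    
Laptop     | Books   


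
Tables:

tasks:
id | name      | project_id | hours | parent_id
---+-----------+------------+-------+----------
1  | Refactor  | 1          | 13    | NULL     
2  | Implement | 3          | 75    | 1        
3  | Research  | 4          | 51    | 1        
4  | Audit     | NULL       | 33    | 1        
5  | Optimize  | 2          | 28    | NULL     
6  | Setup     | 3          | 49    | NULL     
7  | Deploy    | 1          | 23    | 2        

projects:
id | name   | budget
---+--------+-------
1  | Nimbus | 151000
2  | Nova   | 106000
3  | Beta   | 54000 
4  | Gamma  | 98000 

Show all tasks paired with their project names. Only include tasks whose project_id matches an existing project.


INNER JOIN keeps only tasks rows whose project_id matches an id in projects. Walk through each task:
  - task 1 (Refactor): project_id=1 -> matches Nimbus
  - task 2 (Implement): project_id=3 -> matches Beta
  - task 3 (Research): project_id=4 -> matches Gamma
  - task 4 (Audit): project_id=NULL, no match -> dropped
  - task 5 (Optimize): project_id=2 -> matches Nova
  - task 6 (Setup): project_id=3 -> matches Beta
  - task 7 (Deploy): project_id=1 -> matches Nimbus
So 1 of 7 rows is dropped.

SQL:
SELECT a.name, b.name AS project
FROM tasks a
INNER JOIN projects b ON a.project_id = b.id

Result:
name      | project
----------+--------
Refactor  | Nimbus 
Implement | Beta   
Research  | Gamma  
Optimize  | Nova   
Setup     | Beta   
Deploy    | Nimbus 


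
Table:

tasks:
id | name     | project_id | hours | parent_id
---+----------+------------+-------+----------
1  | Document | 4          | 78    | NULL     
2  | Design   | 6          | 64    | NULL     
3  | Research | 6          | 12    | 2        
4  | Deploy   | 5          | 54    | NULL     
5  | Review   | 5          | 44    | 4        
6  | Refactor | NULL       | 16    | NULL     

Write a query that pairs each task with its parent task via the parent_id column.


This is a self-join: tasks is joined to a second copy of itself, matching each row's parent_id to another row's id. Use LEFT JOIN so rows with parent_id=NULL are kept.
  - task 1 (Document): parent_id=NULL -> NULL
  - task 2 (Design): parent_id=NULL -> NULL
  - task 3 (Research): parent_id=2 -> Design
  - task 4 (Deploy): parent_id=NULL -> NULL
  - task 5 (Review): parent_id=4 -> Deploy
  - task 6 (Refactor): parent_id=NULL -> NULL

SQL:
SELECT a.name AS item, b.name AS parent
FROM tasks a
LEFT JOIN tasks b ON a.parent_id = b.id

Result:
item     | parent
---------+-------
Document | NULL  
Design   | NULL  
Research | Design
Deploy   | NULL  
Review   | Deploy
Refactor | NULL  


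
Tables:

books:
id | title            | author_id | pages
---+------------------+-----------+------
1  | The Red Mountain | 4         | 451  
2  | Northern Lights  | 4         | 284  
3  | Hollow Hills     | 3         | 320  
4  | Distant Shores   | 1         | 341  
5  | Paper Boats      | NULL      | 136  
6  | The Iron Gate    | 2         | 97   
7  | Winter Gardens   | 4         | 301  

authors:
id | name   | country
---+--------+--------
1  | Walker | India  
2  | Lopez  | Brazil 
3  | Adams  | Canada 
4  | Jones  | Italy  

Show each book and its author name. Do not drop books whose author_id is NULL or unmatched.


LEFT JOIN keeps every row from books (the left table); where author_id has no match in authors, the author columns become NULL. Walk through each book:
  - book 1 (The Red Mountain): author_id=4 -> matches Jones
  - book 2 (Northern Lights): author_id=4 -> matches Jones
  - book 3 (Hollow Hills): author_id=3 -> matches Adams
  - book 4 (Distant Shores): author_id=1 -> matches Walker
  - book 5 (Paper Boats): author_id=NULL, no match -> kept with NULL
  - book 6 (The Iron Gate): author_id=2 -> matches Lopez
  - book 7 (Winter Gardens): author_id=4 -> matches Jones
All 7 rows appear; 1 has NULL author.

SQL:
SELECT a.title, b.name AS author
FROM books a
LEFT JOIN authors b ON a.author_id = b.id

Result:
title            | author
-----------------+-------
The Red Mountain | Jones 
Northern Lights  | Jones 
Hollow Hills     | Adams 
Distant Shores   | Walker
Paper Boats      | NULL  
The Iron Gate    | Lopez 
Winter Gardens   | Jones 


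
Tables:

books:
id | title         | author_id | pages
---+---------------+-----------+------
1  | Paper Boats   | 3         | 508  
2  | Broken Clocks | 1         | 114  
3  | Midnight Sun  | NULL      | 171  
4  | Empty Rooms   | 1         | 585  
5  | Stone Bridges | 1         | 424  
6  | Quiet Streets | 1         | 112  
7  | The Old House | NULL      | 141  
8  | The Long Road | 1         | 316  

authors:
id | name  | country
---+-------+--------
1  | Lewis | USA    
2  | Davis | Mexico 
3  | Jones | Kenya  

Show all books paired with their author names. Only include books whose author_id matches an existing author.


INNER JOIN keeps only books rows whose author_id matches an id in authors. Walk through each book:
  - book 1 (Paper Boats): author_id=3 -> matches Jones
  - book 2 (Broken Clocks): author_id=1 -> matches Lewis
  - book 3 (Midnight Sun): author_id=NULL, no match -> dropped
  - book 4 (Empty Rooms): author_id=1 -> matches Lewis
  - book 5 (Stone Bridges): author_id=1 -> matches Lewis
  - book 6 (Quiet Streets): author_id=1 -> matches Lewis
  - book 7 (The Old House): author_id=NULL, no match -> dropped
  - book 8 (The Long Road): author_id=1 -> matches Lewis
So 2 of 8 rows are dropped.

SQL:
SELECT a.title, b.name AS author
FROM books a
INNER JOIN authors b ON a.author_id = b.id

Result:
title         | author
--------------+-------
Paper Boats   | Jones 
Broken Clocks | Lewis 
Empty Rooms   | Lewis 
Stone Bridges | Lewis 
Quiet Streets | Lewis 
The Long Road | Lewis 


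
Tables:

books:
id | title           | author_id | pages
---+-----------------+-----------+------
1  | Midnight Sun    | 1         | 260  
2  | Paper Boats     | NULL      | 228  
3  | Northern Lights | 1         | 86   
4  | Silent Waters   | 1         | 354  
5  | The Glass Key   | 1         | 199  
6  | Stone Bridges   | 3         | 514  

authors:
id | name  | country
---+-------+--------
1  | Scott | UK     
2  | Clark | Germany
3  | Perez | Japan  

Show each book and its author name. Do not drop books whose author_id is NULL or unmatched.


LEFT JOIN keeps every row from books (the left table); where author_id has no match in authors, the author columns become NULL. Walk through each book:
  - book 1 (Midnight Sun): author_id=1 -> matches Scott
  - book 2 (Paper Boats): author_id=NULL, no match -> kept with NULL
  - book 3 (Northern Lights): author_id=1 -> matches Scott
  - book 4 (Silent Waters): author_id=1 -> matches Scott
  - book 5 (The Glass Key): author_id=1 -> matches Scott
  - book 6 (Stone Bridges): author_id=3 -> matches Perez
All 6 rows appear; 1 has NULL author.

SQL:
SELECT a.title, b.name AS author
FROM books a
LEFT JOIN authors b ON a.author_id = b.id

Result:
title           | author
----------------+-------
Midnight Sun    | Scott 
Paper Boats     | NULL  
Northern Lights | Scott 
Silent Waters   | Scott 
The Glass Key   | Scott 
Stone Bridges   | Perez 


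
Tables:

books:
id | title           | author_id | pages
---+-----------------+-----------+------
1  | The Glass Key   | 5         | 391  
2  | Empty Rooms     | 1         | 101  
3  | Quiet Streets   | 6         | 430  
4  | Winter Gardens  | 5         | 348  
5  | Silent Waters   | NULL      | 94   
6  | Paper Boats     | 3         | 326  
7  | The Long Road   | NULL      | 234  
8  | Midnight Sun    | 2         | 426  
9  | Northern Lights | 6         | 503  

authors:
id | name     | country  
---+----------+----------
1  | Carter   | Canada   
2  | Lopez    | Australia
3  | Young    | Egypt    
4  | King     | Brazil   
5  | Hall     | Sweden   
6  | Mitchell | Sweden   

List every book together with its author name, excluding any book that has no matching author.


INNER JOIN keeps only books rows whose author_id matches an id in authors. Walk through each book:
  - book 1 (The Glass Key): author_id=5 -> matches Hall
  - book 2 (Empty Rooms): author_id=1 -> matches Carter
  - book 3 (Quiet Streets): author_id=6 -> matches Mitchell
  - book 4 (Winter Gardens): author_id=5 -> matches Hall
  - book 5 (Silent Waters): author_id=NULL, no match -> dropped
  - book 6 (Paper Boats): author_id=3 -> matches Young
  - book 7 (The Long Road): author_id=NULL, no match -> dropped
  - book 8 (Midnight Sun): author_id=2 -> matches Lopez
  - book 9 (Northern Lights): author_id=6 -> matches Mitchell
So 2 of 9 rows are dropped.

SQL:
SELECT a.title, b.name AS author
FROM books a
INNER JOIN authors b ON a.author_id = b.id

Result:
title           | author  
----------------+---------
The Glass Key   | Hall    
Empty Rooms     | Carter  
Quiet Streets   | Mitchell
Winter Gardens  | Hall    
Paper Boats     | Young   
Midnight Sun    | Lopez   
Northern Lights | Mitchell


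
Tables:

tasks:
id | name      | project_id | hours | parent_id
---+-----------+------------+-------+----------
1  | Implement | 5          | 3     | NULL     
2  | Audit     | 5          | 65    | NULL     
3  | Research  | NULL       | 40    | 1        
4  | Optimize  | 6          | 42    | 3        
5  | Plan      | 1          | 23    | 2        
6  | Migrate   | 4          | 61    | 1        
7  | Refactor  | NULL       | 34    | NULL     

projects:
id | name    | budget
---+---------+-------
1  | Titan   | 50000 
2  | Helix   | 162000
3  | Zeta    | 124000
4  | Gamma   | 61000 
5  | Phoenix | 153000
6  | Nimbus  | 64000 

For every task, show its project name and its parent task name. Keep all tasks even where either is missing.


Two LEFT JOINs from the same base table tasks: one to projects via project_id, one to tasks itself via parent_id. Both are LEFT so every task is preserved.
Match against projects:
  - task 1 (Implement): project_id=5 -> matches Phoenix
  - task 2 (Audit): project_id=5 -> matches Phoenix
  - task 3 (Research): project_id=NULL, no match -> kept with NULL
  - task 4 (Optimize): project_id=6 -> matches Nimbus
  - task 5 (Plan): project_id=1 -> matches Titan
  - task 6 (Migrate): project_id=4 -> matches Gamma
  - task 7 (Refactor): project_id=NULL, no match -> kept with NULL
Match against tasks (self):
  - task 1 (Implement): parent_id=NULL -> NULL
  - task 2 (Audit): parent_id=NULL -> NULL
  - task 3 (Research): parent_id=1 -> Implement
  - task 4 (Optimize): parent_id=3 -> Research
  - task 5 (Plan): parent_id=2 -> Audit
  - task 6 (Migrate): parent_id=1 -> Implement
  - task 7 (Refactor): parent_id=NULL -> NULL

SQL:
SELECT a.name, b.name AS project, c.name AS parent
FROM tasks a
LEFT JOIN projects b ON a.project_id = b.id
LEFT JOIN tasks c ON a.parent_id = c.id

Result:
name      | project | parent   
----------+---------+----------
Implement | Phoenix | NULL     
Audit     | Phoenix | NULL     
Research  | NULL    | Implement
Optimize  | Nimbus  | Research 
Plan      | Titan   | Audit    
Migrate   | Gamma   | Implement
Refactor  | NULL    | NULL     


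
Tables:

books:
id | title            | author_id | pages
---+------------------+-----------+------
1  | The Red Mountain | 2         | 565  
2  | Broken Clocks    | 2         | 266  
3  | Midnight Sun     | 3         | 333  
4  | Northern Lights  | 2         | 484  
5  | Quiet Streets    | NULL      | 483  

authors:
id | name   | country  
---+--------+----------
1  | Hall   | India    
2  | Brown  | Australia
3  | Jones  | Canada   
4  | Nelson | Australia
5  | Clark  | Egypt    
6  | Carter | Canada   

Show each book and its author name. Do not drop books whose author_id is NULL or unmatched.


LEFT JOIN keeps every row from books (the left table); where author_id has no match in authors, the author columns become NULL. Walk through each book:
  - book 1 (The Red Mountain): author_id=2 -> matches Brown
  - book 2 (Broken Clocks): author_id=2 -> matches Brown
  - book 3 (Midnight Sun): author_id=3 -> matches Jones
  - book 4 (Northern Lights): author_id=2 -> matches Brown
  - book 5 (Quiet Streets): author_id=NULL, no match -> kept with NULL
All 5 rows appear; 1 has NULL author.

SQL:
SELECT a.title, b.name AS author
FROM books a
LEFT JOIN authors b ON a.author_id = b.id

Result:
title            | author
-----------------+-------
The Red Mountain | Brown 
Broken Clocks    | Brown 
Midnight Sun     | Jones 
Northern Lights  | Brown 
Quiet Streets    | NULL  


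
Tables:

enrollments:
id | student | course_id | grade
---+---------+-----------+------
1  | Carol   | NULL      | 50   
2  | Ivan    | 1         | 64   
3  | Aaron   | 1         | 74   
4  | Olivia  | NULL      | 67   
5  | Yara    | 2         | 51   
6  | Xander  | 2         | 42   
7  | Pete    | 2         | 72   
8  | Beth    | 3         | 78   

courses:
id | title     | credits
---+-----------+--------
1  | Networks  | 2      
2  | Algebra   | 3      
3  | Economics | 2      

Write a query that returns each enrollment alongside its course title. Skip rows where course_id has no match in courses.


INNER JOIN keeps only enrollments rows whose course_id matches an id in courses. Walk through each enrollment:
  - enrollment 1 (Carol): course_id=NULL, no match -> dropped
  - enrollment 2 (Ivan): course_id=1 -> matches Networks
  - enrollment 3 (Aaron): course_id=1 -> matches Networks
  - enrollment 4 (Olivia): course_id=NULL, no match -> dropped
  - enrollment 5 (Yara): course_id=2 -> matches Algebra
  - enrollment 6 (Xander): course_id=2 -> matches Algebra
  - enrollment 7 (Pete): course_id=2 -> matches Algebra
  - enrollment 8 (Beth): course_id=3 -> matches Economics
So 2 of 8 rows are dropped.

SQL:
SELECT a.student, b.title AS course
FROM enrollments a
INNER JOIN courses b ON a.course_id = b.id

Result:
student | course   
--------+----------
Ivan    | Networks 
Aaron   | Networks 
Yara    | Algebra  
Xander  | Algebra  
Pete    | Algebra  
Beth    | Economics


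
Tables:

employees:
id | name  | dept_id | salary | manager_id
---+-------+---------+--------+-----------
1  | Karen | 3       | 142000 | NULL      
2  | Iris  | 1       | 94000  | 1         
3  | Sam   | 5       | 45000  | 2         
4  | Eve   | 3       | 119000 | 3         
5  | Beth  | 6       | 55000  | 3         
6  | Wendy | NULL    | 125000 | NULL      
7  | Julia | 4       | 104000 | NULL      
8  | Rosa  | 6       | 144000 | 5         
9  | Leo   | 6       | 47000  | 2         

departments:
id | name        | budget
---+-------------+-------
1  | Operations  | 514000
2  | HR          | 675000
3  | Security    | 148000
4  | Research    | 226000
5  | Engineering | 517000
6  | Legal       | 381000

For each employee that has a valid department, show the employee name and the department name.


INNER JOIN keeps only employees rows whose dept_id matches an id in departments. Walk through each employee:
  - employee 1 (Karen): dept_id=3 -> matches Security
  - employee 2 (Iris): dept_id=1 -> matches Operations
  - employee 3 (Sam): dept_id=5 -> matches Engineering
  - employee 4 (Eve): dept_id=3 -> matches Security
  - employee 5 (Beth): dept_id=6 -> matches Legal
  - employee 6 (Wendy): dept_id=NULL, no match -> dropped
  - employee 7 (Julia): dept_id=4 -> matches Research
  - employee 8 (Rosa): dept_id=6 -> matches Legal
  - employee 9 (Leo): dept_id=6 -> matches Legal
So 1 of 9 rows is dropped.

SQL:
SELECT a.name, b.name AS department
FROM employees a
INNER JOIN departments b ON a.dept_id = b.id

Result:
name  | department 
------+------------
Karen | Security   
Iris  | Operations 
Sam   | Engineering
Eve   | Security   
Beth  | Legal      
Julia | Research   
Rosa  | Legal      
Leo   | Legal      


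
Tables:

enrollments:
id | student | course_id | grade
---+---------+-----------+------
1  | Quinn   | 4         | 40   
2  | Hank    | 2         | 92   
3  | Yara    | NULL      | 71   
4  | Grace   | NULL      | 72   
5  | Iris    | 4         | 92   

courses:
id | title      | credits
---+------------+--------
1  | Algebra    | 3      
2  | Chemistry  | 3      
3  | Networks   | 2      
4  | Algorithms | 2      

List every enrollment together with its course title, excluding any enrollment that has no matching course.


INNER JOIN keeps only enrollments rows whose course_id matches an id in courses. Walk through each enrollment:
  - enrollment 1 (Quinn): course_id=4 -> matches Algorithms
  - enrollment 2 (Hank): course_id=2 -> matches Chemistry
  - enrollment 3 (Yara): course_id=NULL, no match -> dropped
  - enrollment 4 (Grace): course_id=NULL, no match -> dropped
  - enrollment 5 (Iris): course_id=4 -> matches Algorithms
So 2 of 5 rows are dropped.

SQL:
SELECT a.student, b.title AS course
FROM enrollments a
INNER JOIN courses b ON a.course_id = b.id

Result:
student | course    
--------+-----------
Quinn   | Algorithms
Hank    | Chemistry 
Iris    | Algorithms


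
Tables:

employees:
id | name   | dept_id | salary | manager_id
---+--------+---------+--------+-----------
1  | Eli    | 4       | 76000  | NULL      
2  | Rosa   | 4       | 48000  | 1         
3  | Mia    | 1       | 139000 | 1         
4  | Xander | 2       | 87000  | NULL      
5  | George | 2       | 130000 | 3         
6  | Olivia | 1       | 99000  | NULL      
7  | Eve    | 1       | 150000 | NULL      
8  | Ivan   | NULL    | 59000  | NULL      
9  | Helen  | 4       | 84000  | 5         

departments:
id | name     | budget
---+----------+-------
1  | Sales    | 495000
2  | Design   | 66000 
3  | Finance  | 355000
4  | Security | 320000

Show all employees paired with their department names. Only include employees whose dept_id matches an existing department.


INNER JOIN keeps only employees rows whose dept_id matches an id in departments. Walk through each employee:
  - employee 1 (Eli): dept_id=4 -> matches Security
  - employee 2 (Rosa): dept_id=4 -> matches Security
  - employee 3 (Mia): dept_id=1 -> matches Sales
  - employee 4 (Xander): dept_id=2 -> matches Design
  - employee 5 (George): dept_id=2 -> matches Design
  - employee 6 (Olivia): dept_id=1 -> matches Sales
  - employee 7 (Eve): dept_id=1 -> matches Sales
  - employee 8 (Ivan): dept_id=NULL, no match -> dropped
  - employee 9 (Helen): dept_id=4 -> matches Security
So 1 of 9 rows is dropped.

SQL:
SELECT a.name, b.name AS department
FROM employees a
INNER JOIN departments b ON a.dept_id = b.id

Result:
name   | department
-------+-----------
Eli    | Security  
Rosa   | Security  
Mia    | Sales     
Xander | Design    
George | Design    
Olivia | Sales     
Eve    | Sales     
Helen  | Security  


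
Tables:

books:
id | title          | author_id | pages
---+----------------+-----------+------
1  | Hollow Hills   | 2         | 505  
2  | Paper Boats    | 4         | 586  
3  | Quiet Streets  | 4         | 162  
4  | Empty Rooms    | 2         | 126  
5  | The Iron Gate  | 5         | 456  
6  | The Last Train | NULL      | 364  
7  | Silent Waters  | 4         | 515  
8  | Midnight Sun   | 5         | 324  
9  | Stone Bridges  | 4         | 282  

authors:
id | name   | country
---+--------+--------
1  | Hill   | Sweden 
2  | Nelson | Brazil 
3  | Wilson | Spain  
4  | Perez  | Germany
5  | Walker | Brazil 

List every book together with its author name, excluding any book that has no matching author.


INNER JOIN keeps only books rows whose author_id matches an id in authors. Walk through each book:
  - book 1 (Hollow Hills): author_id=2 -> matches Nelson
  - book 2 (Paper Boats): author_id=4 -> matches Perez
  - book 3 (Quiet Streets): author_id=4 -> matches Perez
  - book 4 (Empty Rooms): author_id=2 -> matches Nelson
  - book 5 (The Iron Gate): author_id=5 -> matches Walker
  - book 6 (The Last Train): author_id=NULL, no match -> dropped
  - book 7 (Silent Waters): author_id=4 -> matches Perez
  - book 8 (Midnight Sun): author_id=5 -> matches Walker
  - book 9 (Stone Bridges): author_id=4 -> matches Perez
So 1 of 9 rows is dropped.

SQL:
SELECT a.title, b.name AS author
FROM books a
INNER JOIN authors b ON a.author_id = b.id

Result:
title         | author
--------------+-------
Hollow Hills  | Nelson
Paper Boats   | Perez 
Quiet Streets | Perez 
Empty Rooms   | Nelson
The Iron Gate | Walker
Silent Waters | Perez 
Midnight Sun  | Walker
Stone Bridges | Perez 


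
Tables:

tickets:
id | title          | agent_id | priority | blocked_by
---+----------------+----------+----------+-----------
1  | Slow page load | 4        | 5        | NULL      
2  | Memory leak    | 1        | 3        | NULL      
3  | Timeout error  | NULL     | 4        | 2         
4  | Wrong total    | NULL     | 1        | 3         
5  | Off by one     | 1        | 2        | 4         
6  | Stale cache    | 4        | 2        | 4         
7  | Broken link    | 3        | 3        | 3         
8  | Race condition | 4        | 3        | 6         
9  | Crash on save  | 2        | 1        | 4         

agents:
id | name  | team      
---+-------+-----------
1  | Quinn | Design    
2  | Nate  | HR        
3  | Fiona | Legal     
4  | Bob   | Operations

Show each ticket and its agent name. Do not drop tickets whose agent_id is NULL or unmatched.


LEFT JOIN keeps every row from tickets (the left table); where agent_id has no match in agents, the agent columns become NULL. Walk through each ticket:
  - ticket 1 (Slow page load): agent_id=4 -> matches Bob
  - ticket 2 (Memory leak): agent_id=1 -> matches Quinn
  - ticket 3 (Timeout error): agent_id=NULL, no match -> kept with NULL
  - ticket 4 (Wrong total): agent_id=NULL, no match -> kept with NULL
  - ticket 5 (Off by one): agent_id=1 -> matches Quinn
  - ticket 6 (Stale cache): agent_id=4 -> matches Bob
  - ticket 7 (Broken link): agent_id=3 -> matches Fiona
  - ticket 8 (Race condition): agent_id=4 -> matches Bob
  - ticket 9 (Crash on save): agent_id=2 -> matches Nate
All 9 rows appear; 2 have NULL agent.

SQL:
SELECT a.title, b.name AS agent
FROM tickets a
LEFT JOIN agents b ON a.agent_id = b.id

Result:
title          | agent
---------------+------
Slow page load | Bob  
Memory leak    | Quinn
Timeout error  | NULL 
Wrong total    | NULL 
Off by one     | Quinn
Stale cache    | Bob  
Broken link    | Fiona
Race condition | Bob  
Crash on save  | Nate 


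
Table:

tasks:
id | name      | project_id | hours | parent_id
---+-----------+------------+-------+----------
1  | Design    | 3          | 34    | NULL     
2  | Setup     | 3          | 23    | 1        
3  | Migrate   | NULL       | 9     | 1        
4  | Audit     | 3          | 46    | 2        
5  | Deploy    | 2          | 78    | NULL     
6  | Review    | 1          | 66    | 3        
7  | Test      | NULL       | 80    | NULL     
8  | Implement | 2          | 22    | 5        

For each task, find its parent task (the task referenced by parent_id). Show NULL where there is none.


This is a self-join: tasks is joined to a second copy of itself, matching each row's parent_id to another row's id. Use LEFT JOIN so rows with parent_id=NULL are kept.
  - task 1 (Design): parent_id=NULL -> NULL
  - task 2 (Setup): parent_id=1 -> Design
  - task 3 (Migrate): parent_id=1 -> Design
  - task 4 (Audit): parent_id=2 -> Setup
  - task 5 (Deploy): parent_id=NULL -> NULL
  - task 6 (Review): parent_id=3 -> Migrate
  - task 7 (Test): parent_id=NULL -> NULL
  - task 8 (Implement): parent_id=5 -> Deploy

SQL:
SELECT a.name AS item, b.name AS parent
FROM tasks a
LEFT JOIN tasks b ON a.parent_id = b.id

Result:
item      | parent 
----------+--------
Design    | NULL   
Setup     | Design 
Migrate   | Design 
Audit     | Setup  
Deploy    | NULL   
Review    | Migrate
Test      | NULL   
Implement | Deploy 


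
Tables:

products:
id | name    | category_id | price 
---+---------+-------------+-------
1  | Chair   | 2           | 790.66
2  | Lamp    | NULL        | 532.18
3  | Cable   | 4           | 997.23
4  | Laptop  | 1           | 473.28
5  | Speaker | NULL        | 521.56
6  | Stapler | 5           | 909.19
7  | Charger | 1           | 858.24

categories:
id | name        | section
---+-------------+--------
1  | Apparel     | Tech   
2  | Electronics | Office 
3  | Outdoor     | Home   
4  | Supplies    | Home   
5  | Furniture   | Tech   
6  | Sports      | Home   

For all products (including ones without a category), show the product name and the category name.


LEFT JOIN keeps every row from products (the left table); where category_id has no match in categories, the category columns become NULL. Walk through each product:
  - product 1 (Chair): category_id=2 -> matches Electronics
  - product 2 (Lamp): category_id=NULL, no match -> kept with NULL
  - product 3 (Cable): category_id=4 -> matches Supplies
  - product 4 (Laptop): category_id=1 -> matches Apparel
  - product 5 (Speaker): category_id=NULL, no match -> kept with NULL
  - product 6 (Stapler): category_id=5 -> matches Furniture
  - product 7 (Charger): category_id=1 -> matches Apparel
All 7 rows appear; 2 have NULL category.

SQL:
SELECT a.name, b.name AS category
FROM products a
LEFT JOIN categories b ON a.category_id = b.id

Result:
name    | category   
--------+------------
Chair   | Electronics
Lamp    | NULL       
Cable   | Supplies   
Laptop  | Apparel    
Speaker | NULL       
Stapler | Furniture  
Charger | Apparel    
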